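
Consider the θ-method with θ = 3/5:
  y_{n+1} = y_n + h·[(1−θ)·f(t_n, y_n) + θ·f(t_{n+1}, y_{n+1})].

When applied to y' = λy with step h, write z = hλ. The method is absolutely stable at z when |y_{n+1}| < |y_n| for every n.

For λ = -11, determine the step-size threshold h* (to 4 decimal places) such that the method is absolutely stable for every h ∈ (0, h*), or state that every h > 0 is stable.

(−∞, 0) — no finite endpoint. Any h>0 works for λ=-11.

Test eqn y'=λy, z=hλ:
  y_{n+1} = y_n + z·[2/5·y_n + 3/5·y_{n+1}] ⇒ (1 − 3/5z)y_{n+1} = (1 + 2/5z)y_n
  ⇒ R(z) = (1 + 2/5z)/(1 − 3/5z).

Find x<0 with |R(x)|<1.
x=-0.38: |R|=0.6906
x=-2: |R|=0.0909
x=-10: |R|=0.4286
x=-100: |R|=0.6393
θ=3/5≥1/2 ⇒ |1+2/5x|<|1−3/5x| ∀x<0 ⇒ stable on all of ℝ⁻.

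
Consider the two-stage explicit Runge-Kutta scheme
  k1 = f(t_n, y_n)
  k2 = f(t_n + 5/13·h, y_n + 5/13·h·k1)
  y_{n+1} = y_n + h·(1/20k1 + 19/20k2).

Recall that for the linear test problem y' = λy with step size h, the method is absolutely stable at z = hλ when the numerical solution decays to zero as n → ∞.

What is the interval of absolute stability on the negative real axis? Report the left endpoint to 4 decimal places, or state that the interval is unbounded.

z∈(-2.7368,0).

On y'=λy, z=hλ:
  k1=λy_n ⇒ h·k1=z·y_n;  k2=λ(1+5/13z)y_n ⇒ h·k2=z(1+5/13z)y_n
  y_{n+1}/y_n = 1 + 1/20z + 19/20z(1+5/13z) = 1 + z + 19/52z²
  R(z) = 1 + z + 19/52z².

Need |R(x)|<1, x<0.
x=-0.92: |R|=0.3893
R=1: x+19/52x²=0 ⇒ x=−52/19=-2.7368; min R=1−1/(4·19/52)=0.3158>−1
Confirm numerically:
  x=-2.577: |R|=0.84949 <1
  x=-1.445: |R|=0.31793 <1
  x=-1.316: |R|=0.31679 <1
  x=-3.212: |R|=1.55765 >1
  x=-2.809: |R|=1.07406 >1
Interval (-2.7368, 0).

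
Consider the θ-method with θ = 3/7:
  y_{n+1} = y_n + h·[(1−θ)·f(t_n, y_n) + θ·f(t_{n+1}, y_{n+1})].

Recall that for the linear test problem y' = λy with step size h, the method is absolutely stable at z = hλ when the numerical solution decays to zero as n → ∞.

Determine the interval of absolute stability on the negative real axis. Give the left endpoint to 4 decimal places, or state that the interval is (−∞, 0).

(-14.0000, 0).

On y'=λy, z=hλ:
  y_{n+1} = y_n + z·[4/7·y_n + 3/7·y_{n+1}] ⇒ (1 − 3/7z)y_{n+1} = (1 + 4/7z)y_n
  R(z) = (1 + 4/7z)/(1 − 3/7z).

Find x<0 with |R(x)|<1.
x=-1.68: |R|=0.0233
R=−1: 1+4/7x = −1+3/7x ⇒ -1/7x=2 ⇒ x=2/(-1/7)=-14.0000
Confirm numerically:
  x=-13.869: |R|=0.99730 <1
  x=-8.843: |R|=0.84619 <1
  x=-7.327: |R|=0.76975 <1
  x=-14.294: |R|=1.00589 >1
  x=-14.178: |R|=1.00359 >1
Stable set (-14.0000, 0).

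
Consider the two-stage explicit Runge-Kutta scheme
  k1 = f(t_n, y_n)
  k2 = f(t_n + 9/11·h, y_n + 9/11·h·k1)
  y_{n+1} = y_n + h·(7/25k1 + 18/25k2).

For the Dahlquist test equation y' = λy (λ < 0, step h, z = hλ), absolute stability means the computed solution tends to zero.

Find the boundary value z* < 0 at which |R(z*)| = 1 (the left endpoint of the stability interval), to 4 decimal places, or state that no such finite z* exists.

Test eqn y'=λy, z=hλ:
  k1=λy_n ⇒ h·k1=z·y_n;  k2=λ(1+9/11z)y_n ⇒ h·k2=z(1+9/11z)y_n
  y_{n+1}/y_n = 1 + 7/25z + 18/25z(1+9/11z) = 1 + z + 162/275z²
  so R(z) = 1 + z + 162/275z².

Need |R(x)|<1, x<0.
x=-1.31: |R|=0.7009
R=1: x+162/275x²=0 ⇒ x=−275/162=-1.6975; min R=1−1/(4·162/275)=0.5756>−1
Confirm numerically:
  x=-1.602: |R|=0.90985 <1
  x=-1.128: |R|=0.62155 <1
  x=-0.907: |R|=0.57762 <1
  x=-2.043: |R|=1.41578 >1
  x=-1.951: |R|=1.29132 >1
Interval (-1.6975, 0).

left endpoint -1.6975.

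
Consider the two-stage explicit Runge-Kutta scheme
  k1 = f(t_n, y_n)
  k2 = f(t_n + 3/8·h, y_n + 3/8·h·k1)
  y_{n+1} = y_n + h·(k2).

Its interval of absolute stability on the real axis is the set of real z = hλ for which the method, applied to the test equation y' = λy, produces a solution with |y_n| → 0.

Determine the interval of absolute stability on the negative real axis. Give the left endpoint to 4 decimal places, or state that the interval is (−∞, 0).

z∈(-2.6667,0).

With y'=λy (z=hλ):
  k1=λy_n ⇒ h·k1=z·y_n;  k2=λ(1+3/8z)y_n ⇒ h·k2=z(1+3/8z)y_n
  y_{n+1}/y_n = 1 + z(1+3/8z) = 1 + z + 3/8z²
  so R(z) = 1 + z + 3/8z².

Solve |R(x)|<1 on ℝ⁻.
x=-1.45: |R|=0.3384
R=1: x+3/8x²=0 ⇒ x=−8/3=-2.6667; min R=1−1/(4·3/8)=0.3333>−1
Confirm numerically:
  x=-2.487: |R|=0.83244 <1
  x=-2.400: |R|=0.76000 <1
  x=-1.668: |R|=0.37533 <1
  x=-1.287: |R|=0.33414 <1
  x=-3.020: |R|=1.40015 >1
  x=-3.014: |R|=1.39257 >1
So |R|<1 on (-2.6667, 0).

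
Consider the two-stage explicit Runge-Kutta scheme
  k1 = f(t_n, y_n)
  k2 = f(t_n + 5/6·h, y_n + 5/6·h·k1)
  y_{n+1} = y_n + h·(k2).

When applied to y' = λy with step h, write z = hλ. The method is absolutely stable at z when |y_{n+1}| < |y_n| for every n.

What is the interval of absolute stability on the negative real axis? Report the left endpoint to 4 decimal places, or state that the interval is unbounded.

z∈(-1.2000,0).

On y'=λy, z=hλ:
  k1=λy_n ⇒ h·k1=z·y_n;  k2=λ(1+5/6z)y_n ⇒ h·k2=z(1+5/6z)y_n
  y_{n+1}/y_n = 1 + z(1+5/6z) = 1 + z + 5/6z²
  ⇒ R(z) = 1 + z + 5/6z².

Find x<0 with |R(x)|<1.
x=-0.83: |R|=0.7441
R=1: x+5/6x²=0 ⇒ x=−6/5=-1.2000; min R=1−1/(4·5/6)=0.7000>−1
Confirm numerically:
  x=-1.062: |R|=0.87787 <1
  x=-0.935: |R|=0.79352 <1
  x=-0.620: |R|=0.70033 <1
  x=-0.488: |R|=0.71045 <1
  x=-1.584: |R|=1.50688 >1
  x=-1.421: |R|=1.26170 >1
  x=-1.385: |R|=1.21352 >1
Stable set (-1.2000, 0).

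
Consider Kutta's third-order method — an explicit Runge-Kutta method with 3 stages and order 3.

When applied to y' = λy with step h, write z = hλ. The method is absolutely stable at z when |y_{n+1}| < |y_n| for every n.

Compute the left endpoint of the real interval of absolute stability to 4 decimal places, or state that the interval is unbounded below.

z* = -2.5127.

Test eqn y'=λy, z=hλ:
  order 3, 3-stage ⇒ R(z)=1+z+z^2/2+z^3/6
  (e.g. R(-0.8)=0.43467, |R|=0.43467)

Solve |R(x)|<1 on ℝ⁻.
x=-0.8: |R|=0.4347
|R(-2.56)|=1.0794 |R(-1.29)|=0.1843 |R(-1.03)|=0.3183
Bisect:
  x_lo=-3.3792 |R|=3.1007  x_hi=-0.0799 |R|=0.9232
  mid=-1.72951 |R|=0.09613 →hi
  mid=-2.55433 |R|=1.06970 →lo
  mid=-2.14192 |R|=0.48580 →hi
  mid=-2.34813 |R|=0.74909 →hi
  mid=-2.45123 |R|=0.90168 →hi
  mid=-2.50278 |R|=0.98369 →hi
  mid=-2.52856 |R|=1.02619 →lo
  ...
  [-2.51285,-2.51265] ⇒ x*=-2.5127
So |R|<1 on (-2.5127, 0).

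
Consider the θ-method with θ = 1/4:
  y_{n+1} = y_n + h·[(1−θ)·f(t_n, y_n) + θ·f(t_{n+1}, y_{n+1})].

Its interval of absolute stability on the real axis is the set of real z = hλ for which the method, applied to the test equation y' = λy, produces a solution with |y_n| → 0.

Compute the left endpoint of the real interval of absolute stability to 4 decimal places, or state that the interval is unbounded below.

On y'=λy, z=hλ:
  y_{n+1} = y_n + z·[3/4·y_n + 1/4·y_{n+1}] ⇒ (1 − 1/4z)y_{n+1} = (1 + 3/4z)y_n
  ⇒ R(z) = (1 + 3/4z)/(1 − 1/4z).

Need |R(x)|<1, x<0.
x=-1.66: |R|=0.1731
R=−1: 1+3/4x = −1+1/4x ⇒ -1/2x=2 ⇒ x=2/(-1/2)=-4.0000
Confirm numerically:
  x=-3.890: |R|=0.97212 <1
  x=-3.767: |R|=0.94000 <1
  x=-2.834: |R|=0.65876 <1
  x=-4.501: |R|=1.11787 >1
  x=-4.200: |R|=1.04878 >1
  x=-4.169: |R|=1.04138 >1
Stable set (-4.0000, 0).

z* = -4.0000.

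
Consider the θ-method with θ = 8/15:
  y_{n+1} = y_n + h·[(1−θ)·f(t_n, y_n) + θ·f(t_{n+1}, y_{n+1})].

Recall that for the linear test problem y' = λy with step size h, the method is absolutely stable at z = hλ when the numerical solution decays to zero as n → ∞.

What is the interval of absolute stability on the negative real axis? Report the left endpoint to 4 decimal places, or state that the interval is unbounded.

unbounded; (−∞, 0).

Set f=λy, z=hλ:
  y_{n+1} = y_n + z·[7/15·y_n + 8/15·y_{n+1}] ⇒ (1 − 8/15z)y_{n+1} = (1 + 7/15z)y_n
  ⇒ R(z) = (1 + 7/15z)/(1 − 8/15z).

Solve |R(x)|<1 on ℝ⁻.
x=-0.52: |R|=0.5929
x=-2: |R|=0.0323
x=-10: |R|=0.5789
x=-100: |R|=0.8405
θ=8/15≥1/2 ⇒ |1+7/15x|<|1−8/15x| ∀x<0 ⇒ stable on all of ℝ⁻.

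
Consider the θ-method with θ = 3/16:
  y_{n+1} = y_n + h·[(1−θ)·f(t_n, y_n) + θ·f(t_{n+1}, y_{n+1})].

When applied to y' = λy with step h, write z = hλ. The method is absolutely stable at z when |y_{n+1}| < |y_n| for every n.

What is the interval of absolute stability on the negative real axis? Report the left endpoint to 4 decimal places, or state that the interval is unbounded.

With y'=λy (z=hλ):
  y_{n+1} = y_n + z·[13/16·y_n + 3/16·y_{n+1}] ⇒ (1 − 3/16z)y_{n+1} = (1 + 13/16z)y_n
  Hence R(z) = (1 + 13/16z)/(1 − 3/16z).

Solve |R(x)|<1 on ℝ⁻.
x=-0.74: |R|=0.3502
R=−1: 1+13/16x = −1+3/16x ⇒ -5/8x=2 ⇒ x=2/(-5/8)=-3.2000
Confirm numerically:
  x=-2.938: |R|=0.89441 <1
  x=-2.268: |R|=0.59130 <1
  x=-1.808: |R|=0.35026 <1
  x=-3.563: |R|=1.13601 >1
  x=-3.466: |R|=1.10077 >1
So |R|<1 on (-3.2000, 0).

z∈(-3.2000,0).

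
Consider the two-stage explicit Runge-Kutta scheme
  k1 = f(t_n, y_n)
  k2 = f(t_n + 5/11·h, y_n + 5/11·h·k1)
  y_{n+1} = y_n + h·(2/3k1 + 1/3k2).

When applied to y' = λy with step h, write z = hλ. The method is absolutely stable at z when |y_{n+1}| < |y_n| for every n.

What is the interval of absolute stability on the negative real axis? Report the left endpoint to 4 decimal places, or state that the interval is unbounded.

(-6.6000, 0).

With y'=λy (z=hλ):
  k1=λy_n ⇒ h·k1=z·y_n;  k2=λ(1+5/11z)y_n ⇒ h·k2=z(1+5/11z)y_n
  y_{n+1}/y_n = 1 + 2/3z + 1/3z(1+5/11z) = 1 + z + 5/33z²
  R(z) = 1 + z + 5/33z².

Need |R(x)|<1, x<0.
x=-0.93: |R|=0.2010
R=1: x+5/33x²=0 ⇒ x=−33/5=-6.6000; min R=1−1/(4·5/33)=-0.6500>−1
Confirm numerically:
  x=-6.562: |R|=0.96222 <1
  x=-5.348: |R|=0.01450 <1
  x=-4.800: |R|=0.30909 <1
  x=-3.048: |R|=0.64038 <1
  x=-6.992: |R|=1.41528 >1
  x=-6.881: |R|=1.29296 >1
  x=-6.857: |R|=1.26701 >1
So |R|<1 on (-6.6000, 0).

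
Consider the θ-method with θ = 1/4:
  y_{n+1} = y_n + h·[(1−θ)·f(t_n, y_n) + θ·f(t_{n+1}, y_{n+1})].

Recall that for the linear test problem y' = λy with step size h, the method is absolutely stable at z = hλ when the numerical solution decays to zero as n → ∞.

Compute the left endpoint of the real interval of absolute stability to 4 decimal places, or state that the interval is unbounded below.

Test eqn y'=λy, z=hλ:
  y_{n+1} = y_n + z·[3/4·y_n + 1/4·y_{n+1}] ⇒ (1 − 1/4z)y_{n+1} = (1 + 3/4z)y_n
  so R(z) = (1 + 3/4z)/(1 − 1/4z).

Boundary: |R(x)|=1, x<0.
x=-0.62: |R|=0.4632
R=−1: 1+3/4x = −1+1/4x ⇒ -1/2x=2 ⇒ x=2/(-1/2)=-4.0000
Confirm numerically:
  x=-3.918: |R|=0.97929 <1
  x=-2.947: |R|=0.69685 <1
  x=-2.733: |R|=0.62364 <1
  x=-4.512: |R|=1.12030 >1
  x=-4.250: |R|=1.06061 >1
Stable set (-4.0000, 0).

left endpoint -4.0000.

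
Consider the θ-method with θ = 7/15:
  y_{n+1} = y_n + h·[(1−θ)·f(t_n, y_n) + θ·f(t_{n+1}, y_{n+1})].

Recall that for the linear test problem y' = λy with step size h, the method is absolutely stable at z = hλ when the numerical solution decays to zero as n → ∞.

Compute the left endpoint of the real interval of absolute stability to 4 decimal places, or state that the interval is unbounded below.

With y'=λy (z=hλ):
  y_{n+1} = y_n + z·[8/15·y_n + 7/15·y_{n+1}] ⇒ (1 − 7/15z)y_{n+1} = (1 + 8/15z)y_n
  ⇒ R(z) = (1 + 8/15z)/(1 − 7/15z).

Find x<0 with |R(x)|<1.
x=-1.55: |R|=0.1006
R=−1: 1+8/15x = −1+7/15x ⇒ -1/15x=2 ⇒ x=2/(-1/15)=-30.0000
Confirm numerically:
  x=-28.522: |R|=0.99311 <1
  x=-22.758: |R|=0.95845 <1
  x=-17.708: |R|=0.91154 <1
  x=-14.525: |R|=0.86737 <1
  x=-30.483: |R|=1.00211 >1
  x=-30.162: |R|=1.00072 >1
  x=-30.076: |R|=1.00034 >1
So |R|<1 on (-30.0000, 0).

left endpoint -30.0000.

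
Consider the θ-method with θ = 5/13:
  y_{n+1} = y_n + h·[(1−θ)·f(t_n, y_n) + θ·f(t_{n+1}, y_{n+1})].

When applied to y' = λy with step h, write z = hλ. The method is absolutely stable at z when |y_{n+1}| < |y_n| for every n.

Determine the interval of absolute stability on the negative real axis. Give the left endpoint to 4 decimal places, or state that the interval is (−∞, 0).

(-8.6667, 0).

Test eqn y'=λy, z=hλ:
  y_{n+1} = y_n + z·[8/13·y_n + 5/13·y_{n+1}] ⇒ (1 − 5/13z)y_{n+1} = (1 + 8/13z)y_n
  ⇒ R(z) = (1 + 8/13z)/(1 − 5/13z).

Solve |R(x)|<1 on ℝ⁻.
x=-0.97: |R|=0.2936
R=−1: 1+8/13x = −1+5/13x ⇒ -3/13x=2 ⇒ x=2/(-3/13)=-8.6667
Confirm numerically:
  x=-7.969: |R|=0.96039 <1
  x=-7.732: |R|=0.94572 <1
  x=-6.726: |R|=0.87514 <1
  x=-4.918: |R|=0.70082 <1
  x=-9.057: |R|=1.02009 >1
  x=-8.707: |R|=1.00214 >1
Interval (-8.6667, 0).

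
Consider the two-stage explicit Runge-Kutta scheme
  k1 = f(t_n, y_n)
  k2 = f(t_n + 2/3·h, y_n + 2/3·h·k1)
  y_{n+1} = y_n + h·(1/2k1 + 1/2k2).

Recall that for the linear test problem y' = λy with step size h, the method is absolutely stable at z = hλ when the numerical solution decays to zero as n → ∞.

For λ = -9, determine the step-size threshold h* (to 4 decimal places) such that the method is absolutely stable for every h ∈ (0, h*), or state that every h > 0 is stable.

Set f=λy, z=hλ:
  k1=λy_n ⇒ h·k1=z·y_n;  k2=λ(1+2/3z)y_n ⇒ h·k2=z(1+2/3z)y_n
  y_{n+1}/y_n = 1 + 1/2z + 1/2z(1+2/3z) = 1 + z + 1/3z²
  Hence R(z) = 1 + z + 1/3z².

Solve |R(x)|<1 on ℝ⁻.
x=-1.67: |R|=0.2596
R=1: x+1/3x²=0 ⇒ x=−3=-3.0000; min R=1−1/(4·1/3)=0.2500>−1
Confirm numerically:
  x=-2.809: |R|=0.82116 <1
  x=-2.458: |R|=0.55592 <1
  x=-2.002: |R|=0.33400 <1
  x=-3.587: |R|=1.70186 >1
  x=-3.477: |R|=1.55284 >1
  x=-3.173: |R|=1.18298 >1
So |R|<1 on (-3.0000, 0).

(-3.0000,0); λ=-9 ⇒ h* = (3)/9 = 0.3333.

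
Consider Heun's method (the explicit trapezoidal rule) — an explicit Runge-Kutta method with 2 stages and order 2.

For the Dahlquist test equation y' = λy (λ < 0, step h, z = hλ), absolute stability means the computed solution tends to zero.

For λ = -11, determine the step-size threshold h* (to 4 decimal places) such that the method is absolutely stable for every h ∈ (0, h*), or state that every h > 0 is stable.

(-2.0000,0); λ=-11 ⇒ h* = 0.1818.

Test eqn y'=λy, z=hλ:
  order 2, 2-stage ⇒ R(z)=1+z+z^2/2
  (e.g. R(-0.85)=0.51125, |R|=0.51125)

Solve |R(x)|<1 on ℝ⁻.
x=-0.85: |R|=0.5112
|R(-2.14)|=1.1498 |R(-1.33)|=0.5544 |R(-0.74)|=0.5338
Bisect:
  x_lo=-2.8736 |R|=2.2551  x_hi=-0.1164 |R|=0.8904
  mid=-1.49497 |R|=0.62250 →hi
  mid=-2.18427 |R|=1.20125 →lo
  mid=-1.83962 |R|=0.85248 →hi
  mid=-2.01194 |R|=1.01202 →lo
  mid=-1.92578 |R|=0.92854 →hi
  mid=-1.96886 |R|=0.96935 →hi
  mid=-1.99040 |R|=0.99045 →hi
  ...
  [-2.00016,-2.00000] ⇒ x*=-2.0000
So |R|<1 on (-2.0000, 0).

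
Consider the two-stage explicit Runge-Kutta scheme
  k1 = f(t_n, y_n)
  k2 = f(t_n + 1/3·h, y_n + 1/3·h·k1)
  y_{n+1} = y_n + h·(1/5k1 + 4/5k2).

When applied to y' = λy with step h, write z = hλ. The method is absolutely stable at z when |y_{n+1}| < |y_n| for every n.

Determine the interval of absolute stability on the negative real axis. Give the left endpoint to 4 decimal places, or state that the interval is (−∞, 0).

Set f=λy, z=hλ:
  k1=λy_n ⇒ h·k1=z·y_n;  k2=λ(1+1/3z)y_n ⇒ h·k2=z(1+1/3z)y_n
  y_{n+1}/y_n = 1 + 1/5z + 4/5z(1+1/3z) = 1 + z + 4/15z²
  Hence R(z) = 1 + z + 4/15z².

Find x<0 with |R(x)|<1.
x=-0.88: |R|=0.3265
R=1: x+4/15x²=0 ⇒ x=−15/4=-3.7500; min R=1−1/(4·4/15)=0.0625>−1
Confirm numerically:
  x=-2.782: |R|=0.28187 <1
  x=-2.556: |R|=0.18617 <1
  x=-1.639: |R|=0.07735 <1
  x=-4.184: |R|=1.48423 >1
  x=-4.080: |R|=1.35904 >1
  x=-3.929: |R|=1.18754 >1
Interval (-3.7500, 0).

(-3.7500, 0).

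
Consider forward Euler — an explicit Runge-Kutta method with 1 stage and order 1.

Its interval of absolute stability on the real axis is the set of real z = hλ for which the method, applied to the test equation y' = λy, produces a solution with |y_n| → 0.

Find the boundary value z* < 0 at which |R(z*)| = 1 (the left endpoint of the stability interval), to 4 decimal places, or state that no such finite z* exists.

Set f=λy, z=hλ:
  order 1, 1-stage ⇒ R(z)=1+z
  (e.g. R(-0.42)=0.58000, |R|=0.58000)

Boundary: |R(x)|=1, x<0.
x=-0.42: |R|=0.5800
|R(-1.92)|=0.9200 |R(-0.93)|=0.0700 |R(-0.85)|=0.1500
Bisect:
  x_lo=-2.5305 |R|=1.5305  x_hi=-0.2617 |R|=0.7383
  mid=-1.39611 |R|=0.39611 →hi
  mid=-1.96331 |R|=0.96331 →hi
  mid=-2.24691 |R|=1.24691 →lo
  mid=-2.10511 |R|=1.10511 →lo
  mid=-2.03421 |R|=1.03421 →lo
  mid=-1.99876 |R|=0.99876 →hi
  mid=-2.01648 |R|=1.01648 →lo
  ...
  [-2.00000,-1.99987] ⇒ x*=-2.0000
Stable set (-2.0000, 0).

z* = -2.0000.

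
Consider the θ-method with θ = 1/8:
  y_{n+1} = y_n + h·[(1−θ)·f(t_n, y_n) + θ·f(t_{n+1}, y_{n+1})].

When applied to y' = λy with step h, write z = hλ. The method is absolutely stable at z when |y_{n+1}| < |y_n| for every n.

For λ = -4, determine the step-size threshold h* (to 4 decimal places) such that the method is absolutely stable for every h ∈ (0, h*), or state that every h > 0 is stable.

(-2.6667,0); λ=-4 ⇒ h* = (8/3)/4 = 0.6667.

On y'=λy, z=hλ:
  y_{n+1} = y_n + z·[7/8·y_n + 1/8·y_{n+1}] ⇒ (1 − 1/8z)y_{n+1} = (1 + 7/8z)y_n
  ⇒ R(z) = (1 + 7/8z)/(1 − 1/8z).

Boundary: |R(x)|=1, x<0.
x=-0.96: |R|=0.1429
R=−1: 1+7/8x = −1+1/8x ⇒ -3/4x=2 ⇒ x=2/(-3/4)=-2.6667
Confirm numerically:
  x=-2.355: |R|=0.81941 <1
  x=-2.114: |R|=0.67214 <1
  x=-1.513: |R|=0.27236 <1
  x=-2.817: |R|=1.08339 >1
  x=-2.735: |R|=1.03819 >1
  x=-2.707: |R|=1.02260 >1
Stable set (-2.6667, 0).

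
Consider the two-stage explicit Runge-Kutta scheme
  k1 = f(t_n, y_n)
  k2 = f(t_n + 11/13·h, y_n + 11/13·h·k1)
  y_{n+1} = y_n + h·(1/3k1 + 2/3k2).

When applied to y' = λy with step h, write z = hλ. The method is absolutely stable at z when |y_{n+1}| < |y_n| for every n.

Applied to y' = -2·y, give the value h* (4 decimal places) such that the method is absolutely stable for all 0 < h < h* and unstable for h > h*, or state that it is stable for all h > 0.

(-1.7727,0); λ=-2 ⇒ h* = (39/22)/2 = 0.8864.

With y'=λy (z=hλ):
  k1=λy_n ⇒ h·k1=z·y_n;  k2=λ(1+11/13z)y_n ⇒ h·k2=z(1+11/13z)y_n
  y_{n+1}/y_n = 1 + 1/3z + 2/3z(1+11/13z) = 1 + z + 22/39z²
  ⇒ R(z) = 1 + z + 22/39z².

Boundary: |R(x)|=1, x<0.
x=-0.71: |R|=0.5744
R=1: x+22/39x²=0 ⇒ x=−39/22=-1.7727; min R=1−1/(4·22/39)=0.5568>−1
Confirm numerically:
  x=-1.350: |R|=0.67808 <1
  x=-1.181: |R|=0.60579 <1
  x=-0.923: |R|=0.55758 <1
  x=-2.340: |R|=1.74880 >1
  x=-1.949: |R|=1.19380 >1
Interval (-1.7727, 0).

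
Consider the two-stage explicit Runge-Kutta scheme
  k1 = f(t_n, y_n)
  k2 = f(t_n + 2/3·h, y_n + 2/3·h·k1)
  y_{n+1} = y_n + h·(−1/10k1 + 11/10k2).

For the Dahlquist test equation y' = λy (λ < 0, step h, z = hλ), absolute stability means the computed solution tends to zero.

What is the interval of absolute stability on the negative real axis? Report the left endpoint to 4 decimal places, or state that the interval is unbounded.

(-1.3636, 0).

Test eqn y'=λy, z=hλ:
  k1=λy_n ⇒ h·k1=z·y_n;  k2=λ(1+2/3z)y_n ⇒ h·k2=z(1+2/3z)y_n
  y_{n+1}/y_n = 1 − 1/10z + 11/10z(1+2/3z) = 1 + z + 11/15z²
  so R(z) = 1 + z + 11/15z².

Find x<0 with |R(x)|<1.
x=-0.97: |R|=0.7200
R=1: x+11/15x²=0 ⇒ x=−15/11=-1.3636; min R=1−1/(4·11/15)=0.6591>−1
Confirm numerically:
  x=-1.150: |R|=0.81983 <1
  x=-0.704: |R|=0.65945 <1
  x=-0.679: |R|=0.65910 <1
  x=-1.955: |R|=1.84782 >1
  x=-1.880: |R|=1.71189 >1
  x=-1.544: |R|=1.20422 >1
So |R|<1 on (-1.3636, 0).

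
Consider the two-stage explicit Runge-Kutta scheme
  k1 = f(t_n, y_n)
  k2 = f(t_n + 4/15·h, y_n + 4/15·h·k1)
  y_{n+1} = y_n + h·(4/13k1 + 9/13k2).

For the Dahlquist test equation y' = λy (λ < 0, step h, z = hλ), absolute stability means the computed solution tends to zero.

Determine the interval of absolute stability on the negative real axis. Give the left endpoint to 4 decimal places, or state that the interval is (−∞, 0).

Set f=λy, z=hλ:
  k1=λy_n ⇒ h·k1=z·y_n;  k2=λ(1+4/15z)y_n ⇒ h·k2=z(1+4/15z)y_n
  y_{n+1}/y_n = 1 + 4/13z + 9/13z(1+4/15z) = 1 + z + 12/65z²
  Hence R(z) = 1 + z + 12/65z².

Need |R(x)|<1, x<0.
x=-0.99: |R|=0.1909
R=1: x+12/65x²=0 ⇒ x=−65/12=-5.4167; min R=1−1/(4·12/65)=-0.3542>−1
Confirm numerically:
  x=-4.898: |R|=0.53100 <1
  x=-4.684: |R|=0.36643 <1
  x=-4.365: |R|=0.15252 <1
  x=-5.901: |R|=1.52764 >1
  x=-5.778: |R|=1.38544 >1
Interval (-5.4167, 0).

(-5.4167, 0).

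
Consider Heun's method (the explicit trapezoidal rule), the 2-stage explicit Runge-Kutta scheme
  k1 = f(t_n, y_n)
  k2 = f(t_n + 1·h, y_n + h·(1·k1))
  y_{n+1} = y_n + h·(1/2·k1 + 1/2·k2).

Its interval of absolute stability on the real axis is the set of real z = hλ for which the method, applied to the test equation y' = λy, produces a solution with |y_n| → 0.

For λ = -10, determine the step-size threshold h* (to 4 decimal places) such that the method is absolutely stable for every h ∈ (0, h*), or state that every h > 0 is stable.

Set f=λy, z=hλ:
  order 2, 2-stage ⇒ R(z)=1+z+z^2/2
  (e.g. R(-1.15)=0.51125, |R|=0.51125)

Find x<0 with |R(x)|<1.
x=-1.15: |R|=0.5112
|R(-1.32)|=0.5512 |R(-0.74)|=0.5338 |R(-0.73)|=0.5364
Bisect:
  x_lo=-2.4155 |R|=1.5018  x_hi=-0.1209 |R|=0.8864
  mid=-1.26819 |R|=0.53596 →hi
  mid=-1.84184 |R|=0.85434 →hi
  mid=-2.12866 |R|=1.13694 →lo
  mid=-1.98525 |R|=0.98536 →hi
  mid=-2.05696 |R|=1.05858 →lo
  mid=-2.02110 |R|=1.02132 →lo
  mid=-2.00318 |R|=1.00318 →lo
  mid=-1.99421 |R|=0.99423 →hi
  ...
  [-2.00009,-1.99995] ⇒ x*=-2.0000
Interval (-2.0000, 0).

(-2.0000,0); λ=-10 ⇒ h* = 0.2000.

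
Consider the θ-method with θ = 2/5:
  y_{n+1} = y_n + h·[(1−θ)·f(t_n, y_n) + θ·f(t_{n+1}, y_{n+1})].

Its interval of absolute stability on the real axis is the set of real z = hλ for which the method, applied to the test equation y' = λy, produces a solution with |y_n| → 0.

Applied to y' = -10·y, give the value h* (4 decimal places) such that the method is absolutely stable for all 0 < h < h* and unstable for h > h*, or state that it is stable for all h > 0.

With y'=λy (z=hλ):
  y_{n+1} = y_n + z·[3/5·y_n + 2/5·y_{n+1}] ⇒ (1 − 2/5z)y_{n+1} = (1 + 3/5z)y_n
  ⇒ R(z) = (1 + 3/5z)/(1 − 2/5z).

Boundary: |R(x)|=1, x<0.
x=-0.49: |R|=0.5903
R=−1: 1+3/5x = −1+2/5x ⇒ -1/5x=2 ⇒ x=2/(-1/5)=-10.0000
Confirm numerically:
  x=-9.867: |R|=0.99462 <1
  x=-9.685: |R|=0.98707 <1
  x=-7.801: |R|=0.89326 <1
  x=-4.210: |R|=0.56855 <1
  x=-10.502: |R|=1.01930 >1
  x=-10.469: |R|=1.01808 >1
  x=-10.343: |R|=1.01335 >1
So |R|<1 on (-10.0000, 0).

(-10.0000,0); λ=-10 ⇒ h* = (10)/10 = 1.0000.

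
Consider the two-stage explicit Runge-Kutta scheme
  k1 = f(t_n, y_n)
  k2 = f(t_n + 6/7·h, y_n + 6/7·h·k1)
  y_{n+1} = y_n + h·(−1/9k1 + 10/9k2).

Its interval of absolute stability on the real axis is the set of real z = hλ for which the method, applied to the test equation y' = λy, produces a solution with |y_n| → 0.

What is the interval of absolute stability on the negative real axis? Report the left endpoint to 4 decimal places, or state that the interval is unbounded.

Test eqn y'=λy, z=hλ:
  k1=λy_n ⇒ h·k1=z·y_n;  k2=λ(1+6/7z)y_n ⇒ h·k2=z(1+6/7z)y_n
  y_{n+1}/y_n = 1 − 1/9z + 10/9z(1+6/7z) = 1 + z + 20/21z²
  R(z) = 1 + z + 20/21z².

Boundary: |R(x)|=1, x<0.
x=-0.57: |R|=0.7394
R=1: x+20/21x²=0 ⇒ x=−21/20=-1.0500; min R=1−1/(4·20/21)=0.7375>−1
Confirm numerically:
  x=-0.764: |R|=0.79190 <1
  x=-0.747: |R|=0.78444 <1
  x=-0.629: |R|=0.74780 <1
  x=-1.516: |R|=1.67282 >1
  x=-1.152: |R|=1.11191 >1
Interval (-1.0500, 0).

z∈(-1.0500,0).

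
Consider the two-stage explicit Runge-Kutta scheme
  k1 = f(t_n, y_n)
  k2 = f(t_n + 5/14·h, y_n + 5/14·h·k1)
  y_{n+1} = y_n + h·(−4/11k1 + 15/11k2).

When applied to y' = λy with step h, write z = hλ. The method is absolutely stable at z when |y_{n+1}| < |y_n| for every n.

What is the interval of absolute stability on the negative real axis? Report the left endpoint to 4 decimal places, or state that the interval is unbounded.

(-2.0533, 0).

With y'=λy (z=hλ):
  k1=λy_n ⇒ h·k1=z·y_n;  k2=λ(1+5/14z)y_n ⇒ h·k2=z(1+5/14z)y_n
  y_{n+1}/y_n = 1 − 4/11z + 15/11z(1+5/14z) = 1 + z + 75/154z²
  Hence R(z) = 1 + z + 75/154z².

Solve |R(x)|<1 on ℝ⁻.
x=-1.29: |R|=0.5204
R=1: x+75/154x²=0 ⇒ x=−154/75=-2.0533; min R=1−1/(4·75/154)=0.4867>−1
Confirm numerically:
  x=-1.184: |R|=0.49872 <1
  x=-1.032: |R|=0.48668 <1
  x=-0.947: |R|=0.48976 <1
  x=-2.645: |R|=1.76216 >1
  x=-2.578: |R|=1.65873 >1
  x=-2.172: |R|=1.12552 >1
Stable set (-2.0533, 0).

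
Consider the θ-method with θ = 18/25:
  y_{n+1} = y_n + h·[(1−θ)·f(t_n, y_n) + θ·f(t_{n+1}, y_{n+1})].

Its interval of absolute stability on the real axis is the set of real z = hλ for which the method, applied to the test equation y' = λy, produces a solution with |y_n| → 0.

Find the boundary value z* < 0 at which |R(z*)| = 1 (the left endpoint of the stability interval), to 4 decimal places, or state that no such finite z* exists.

(−∞, 0) — no finite endpoint.

On y'=λy, z=hλ:
  y_{n+1} = y_n + z·[7/25·y_n + 18/25·y_{n+1}] ⇒ (1 − 18/25z)y_{n+1} = (1 + 7/25z)y_n
  R(z) = (1 + 7/25z)/(1 − 18/25z).

Boundary: |R(x)|=1, x<0.
x=-0.61: |R|=0.5762
x=-2: |R|=0.1803
x=-10: |R|=0.2195
x=-100: |R|=0.3699
θ=18/25≥1/2 ⇒ |1+7/25x|<|1−18/25x| ∀x<0 ⇒ unbounded interval.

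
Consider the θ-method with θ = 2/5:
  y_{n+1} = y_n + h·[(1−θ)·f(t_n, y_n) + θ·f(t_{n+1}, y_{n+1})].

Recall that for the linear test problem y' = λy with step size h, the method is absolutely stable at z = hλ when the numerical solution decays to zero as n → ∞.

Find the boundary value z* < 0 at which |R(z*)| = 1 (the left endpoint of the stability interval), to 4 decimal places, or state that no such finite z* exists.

Test eqn y'=λy, z=hλ:
  y_{n+1} = y_n + z·[3/5·y_n + 2/5·y_{n+1}] ⇒ (1 − 2/5z)y_{n+1} = (1 + 3/5z)y_n
  R(z) = (1 + 3/5z)/(1 − 2/5z).

Find x<0 with |R(x)|<1.
x=-0.42: |R|=0.6404
R=−1: 1+3/5x = −1+2/5x ⇒ -1/5x=2 ⇒ x=2/(-1/5)=-10.0000
Confirm numerically:
  x=-8.016: |R|=0.90567 <1
  x=-6.716: |R|=0.82183 <1
  x=-6.498: |R|=0.80540 <1
  x=-5.030: |R|=0.66999 <1
  x=-10.467: |R|=1.01801 >1
  x=-10.059: |R|=1.00235 >1
Interval (-10.0000, 0).

z* = -10.0000.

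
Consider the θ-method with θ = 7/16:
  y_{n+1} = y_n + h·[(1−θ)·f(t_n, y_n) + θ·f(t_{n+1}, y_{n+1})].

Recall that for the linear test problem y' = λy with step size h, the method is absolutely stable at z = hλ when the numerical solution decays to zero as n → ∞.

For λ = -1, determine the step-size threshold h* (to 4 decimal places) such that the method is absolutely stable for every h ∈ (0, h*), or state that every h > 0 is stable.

(-16.0000,0); λ=-1 ⇒ h* = (16)/1 = 16.0000.

On y'=λy, z=hλ:
  y_{n+1} = y_n + z·[9/16·y_n + 7/16·y_{n+1}] ⇒ (1 − 7/16z)y_{n+1} = (1 + 9/16z)y_n
  R(z) = (1 + 9/16z)/(1 − 7/16z).

Find x<0 with |R(x)|<1.
x=-0.5: |R|=0.5897
R=−1: 1+9/16x = −1+7/16x ⇒ -1/8x=2 ⇒ x=2/(-1/8)=-16.0000
Confirm numerically:
  x=-11.438: |R|=0.90502 <1
  x=-10.706: |R|=0.88357 <1
  x=-9.536: |R|=0.84377 <1
  x=-7.150: |R|=0.73202 <1
  x=-16.528: |R|=1.00802 >1
  x=-16.415: |R|=1.00634 >1
So |R|<1 on (-16.0000, 0).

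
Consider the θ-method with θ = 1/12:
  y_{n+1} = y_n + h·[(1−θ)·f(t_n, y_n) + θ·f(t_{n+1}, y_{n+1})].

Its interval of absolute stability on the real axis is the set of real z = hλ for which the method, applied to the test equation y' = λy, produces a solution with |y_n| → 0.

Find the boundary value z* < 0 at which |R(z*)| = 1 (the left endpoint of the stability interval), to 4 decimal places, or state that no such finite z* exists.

z* = -2.4000.

Set f=λy, z=hλ:
  y_{n+1} = y_n + z·[11/12·y_n + 1/12·y_{n+1}] ⇒ (1 − 1/12z)y_{n+1} = (1 + 11/12z)y_n
  so R(z) = (1 + 11/12z)/(1 − 1/12z).

Boundary: |R(x)|=1, x<0.
x=-0.32: |R|=0.6883
R=−1: 1+11/12x = −1+1/12x ⇒ -5/6x=2 ⇒ x=2/(-5/6)=-2.4000
Confirm numerically:
  x=-2.008: |R|=0.72016 <1
  x=-1.433: |R|=0.28013 <1
  x=-1.171: |R|=0.06689 <1
  x=-2.963: |R|=1.37626 >1
  x=-2.885: |R|=1.32583 >1
  x=-2.590: |R|=1.13023 >1
So |R|<1 on (-2.4000, 0).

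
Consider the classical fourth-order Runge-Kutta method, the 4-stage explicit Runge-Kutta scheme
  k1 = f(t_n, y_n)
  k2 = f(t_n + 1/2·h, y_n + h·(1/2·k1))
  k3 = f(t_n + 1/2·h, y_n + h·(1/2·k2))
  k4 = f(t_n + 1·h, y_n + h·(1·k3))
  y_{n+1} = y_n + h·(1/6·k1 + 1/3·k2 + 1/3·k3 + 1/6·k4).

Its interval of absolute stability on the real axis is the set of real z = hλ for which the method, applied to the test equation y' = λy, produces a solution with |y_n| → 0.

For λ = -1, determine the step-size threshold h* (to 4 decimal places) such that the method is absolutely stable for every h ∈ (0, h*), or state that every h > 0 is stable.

On y'=λy, z=hλ:
  order 4, 4-stage ⇒ R(z)=1+z+z^2/2+z^3/6+z^4/24
  (e.g. R(-0.39)=0.67713, |R|=0.67713)

Find x<0 with |R(x)|<1.
x=-0.39: |R|=0.6771
|R(-2.54)|=0.6889 |R(-1.61)|=0.2705 |R(-1.37)|=0.2867
Bisect:
  x_lo=-3.1924 |R|=1.8086  x_hi=-0.2369 |R|=0.7891
  mid=-1.71465 |R|=0.27533 →hi
  mid=-2.45354 |R|=0.60468 →hi
  mid=-2.82299 |R|=1.05833 →lo
  mid=-2.63826 |R|=0.80003 →hi
  mid=-2.73062 |R|=0.92066 →hi
  mid=-2.77681 |R|=0.98728 →hi
  mid=-2.79990 |R|=1.02224 →lo
  mid=-2.78835 |R|=1.00462 →lo
  mid=-2.78258 |R|=0.99591 →hi
  mid=-2.78546 |R|=1.00026 →lo
  ...
  [-2.78546,-2.78528] ⇒ x*=-2.7853
Interval (-2.7853, 0).

(-2.7853,0); λ=-1 ⇒ h* = 2.7853.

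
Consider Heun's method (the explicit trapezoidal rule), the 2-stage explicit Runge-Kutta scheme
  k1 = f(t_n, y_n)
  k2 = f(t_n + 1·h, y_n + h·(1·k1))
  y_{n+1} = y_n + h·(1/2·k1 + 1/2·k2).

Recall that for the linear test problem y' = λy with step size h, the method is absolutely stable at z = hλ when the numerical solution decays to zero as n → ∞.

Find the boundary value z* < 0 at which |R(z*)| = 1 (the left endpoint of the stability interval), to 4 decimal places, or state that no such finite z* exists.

Test eqn y'=λy, z=hλ:
  order 2, 2-stage ⇒ R(z)=1+z+z^2/2
  (e.g. R(-1.38)=0.57220, |R|=0.57220)

Need |R(x)|<1, x<0.
x=-1.38: |R|=0.5722
|R(-2.17)|=1.1845 |R(-0.61)|=0.5760 |R(-0.58)|=0.5882
Bisect:
  x_lo=-2.4923 |R|=1.6135  x_hi=-0.3457 |R|=0.7140
  mid=-1.41903 |R|=0.58779 →hi
  mid=-1.95567 |R|=0.95665 →hi
  mid=-2.22399 |R|=1.24907 →lo
  mid=-2.08983 |R|=1.09386 →lo
  mid=-2.02275 |R|=1.02301 →lo
  mid=-1.98921 |R|=0.98927 →hi
  mid=-2.00598 |R|=1.00600 →lo
  ...
  [-2.00008,-1.99995] ⇒ x*=-2.0000
Interval (-2.0000, 0).

z* = -2.0000.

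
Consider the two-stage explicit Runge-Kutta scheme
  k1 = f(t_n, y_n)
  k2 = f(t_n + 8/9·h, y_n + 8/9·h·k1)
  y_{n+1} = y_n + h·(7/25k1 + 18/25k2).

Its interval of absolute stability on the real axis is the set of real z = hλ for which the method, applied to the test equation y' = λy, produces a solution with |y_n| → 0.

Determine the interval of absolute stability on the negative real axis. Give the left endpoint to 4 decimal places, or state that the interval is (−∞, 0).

(-1.5625, 0).

On y'=λy, z=hλ:
  k1=λy_n ⇒ h·k1=z·y_n;  k2=λ(1+8/9z)y_n ⇒ h·k2=z(1+8/9z)y_n
  y_{n+1}/y_n = 1 + 7/25z + 18/25z(1+8/9z) = 1 + z + 16/25z²
  so R(z) = 1 + z + 16/25z².

Find x<0 with |R(x)|<1.
x=-1.76: |R|=1.2225
R=1: x+16/25x²=0 ⇒ x=−25/16=-1.5625; min R=1−1/(4·16/25)=0.6094>−1
Confirm numerically:
  x=-1.501: |R|=0.94092 <1
  x=-1.265: |R|=0.75914 <1
  x=-0.737: |R|=0.61063 <1
  x=-2.069: |R|=1.67069 >1
  x=-1.915: |R|=1.43202 >1
Stable set (-1.5625, 0).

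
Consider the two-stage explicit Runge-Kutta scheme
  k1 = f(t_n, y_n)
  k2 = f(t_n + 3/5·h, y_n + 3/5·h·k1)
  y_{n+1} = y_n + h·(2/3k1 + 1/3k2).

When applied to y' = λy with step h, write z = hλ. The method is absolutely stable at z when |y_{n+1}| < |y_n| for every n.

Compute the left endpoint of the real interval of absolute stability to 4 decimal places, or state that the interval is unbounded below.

left endpoint -5.0000.

Set f=λy, z=hλ:
  k1=λy_n ⇒ h·k1=z·y_n;  k2=λ(1+3/5z)y_n ⇒ h·k2=z(1+3/5z)y_n
  y_{n+1}/y_n = 1 + 2/3z + 1/3z(1+3/5z) = 1 + z + 1/5z²
  R(z) = 1 + z + 1/5z².

Find x<0 with |R(x)|<1.
x=-0.69: |R|=0.4052
R=1: x+1/5x²=0 ⇒ x=−5=-5.0000; min R=1−1/(4·1/5)=-0.2500>−1
Confirm numerically:
  x=-4.896: |R|=0.89816 <1
  x=-2.892: |R|=0.21927 <1
  x=-2.794: |R|=0.23271 <1
  x=-5.325: |R|=1.34613 >1
  x=-5.271: |R|=1.28569 >1
  x=-5.042: |R|=1.04235 >1
Interval (-5.0000, 0).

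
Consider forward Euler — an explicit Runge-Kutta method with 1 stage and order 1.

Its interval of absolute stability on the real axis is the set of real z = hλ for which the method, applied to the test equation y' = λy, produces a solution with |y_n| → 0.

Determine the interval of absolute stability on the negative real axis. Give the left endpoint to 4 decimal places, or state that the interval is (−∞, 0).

With y'=λy (z=hλ):
  order 1, 1-stage ⇒ R(z)=1+z
  (e.g. R(-0.83)=0.17000, |R|=0.17000)

Need |R(x)|<1, x<0.
x=-0.83: |R|=0.1700
|R(-1.77)|=0.7700 |R(-1.76)|=0.7600 |R(-1.68)|=0.6800
Bisect:
  x_lo=-2.7410 |R|=1.7410  x_hi=-0.3235 |R|=0.6765
  mid=-1.53224 |R|=0.53224 →hi
  mid=-2.13660 |R|=1.13660 →lo
  mid=-1.83442 |R|=0.83442 →hi
  mid=-1.98551 |R|=0.98551 →hi
  mid=-2.06105 |R|=1.06105 →lo
  mid=-2.02328 |R|=1.02328 →lo
  mid=-2.00440 |R|=1.00440 →lo
  mid=-1.99495 |R|=0.99495 →hi
  mid=-1.99967 |R|=0.99967 →hi
  ...
  [-2.00012,-1.99997] ⇒ x*=-2.0000
So |R|<1 on (-2.0000, 0).

z∈(-2.0000,0).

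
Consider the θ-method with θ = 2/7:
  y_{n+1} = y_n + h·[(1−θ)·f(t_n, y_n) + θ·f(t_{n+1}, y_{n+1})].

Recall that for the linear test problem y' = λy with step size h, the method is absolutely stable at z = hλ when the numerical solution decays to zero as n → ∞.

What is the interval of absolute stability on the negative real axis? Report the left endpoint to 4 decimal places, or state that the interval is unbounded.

With y'=λy (z=hλ):
  y_{n+1} = y_n + z·[5/7·y_n + 2/7·y_{n+1}] ⇒ (1 − 2/7z)y_{n+1} = (1 + 5/7z)y_n
  ⇒ R(z) = (1 + 5/7z)/(1 − 2/7z).

Solve |R(x)|<1 on ℝ⁻.
x=-1.79: |R|=0.1843
R=−1: 1+5/7x = −1+2/7x ⇒ -3/7x=2 ⇒ x=2/(-3/7)=-4.6667
Confirm numerically:
  x=-4.504: |R|=0.96952 <1
  x=-2.622: |R|=0.49902 <1
  x=-2.591: |R|=0.48884 <1
  x=-5.124: |R|=1.07955 >1
  x=-4.779: |R|=1.02035 >1
So |R|<1 on (-4.6667, 0).

z∈(-4.6667,0).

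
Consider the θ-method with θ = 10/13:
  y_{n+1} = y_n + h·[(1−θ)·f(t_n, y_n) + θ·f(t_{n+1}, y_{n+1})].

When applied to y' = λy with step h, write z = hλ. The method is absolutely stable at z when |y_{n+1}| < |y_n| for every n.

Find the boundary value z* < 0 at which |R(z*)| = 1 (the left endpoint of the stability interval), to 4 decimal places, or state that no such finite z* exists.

(−∞, 0) — no finite endpoint.

Set f=λy, z=hλ:
  y_{n+1} = y_n + z·[3/13·y_n + 10/13·y_{n+1}] ⇒ (1 − 10/13z)y_{n+1} = (1 + 3/13z)y_n
  R(z) = (1 + 3/13z)/(1 − 10/13z).

Solve |R(x)|<1 on ℝ⁻.
x=-0.39: |R|=0.7000
x=-2: |R|=0.2121
x=-10: |R|=0.1504
x=-100: |R|=0.2833
θ=10/13≥1/2 ⇒ |1+3/13x|<|1−10/13x| ∀x<0 ⇒ stable on all of ℝ⁻.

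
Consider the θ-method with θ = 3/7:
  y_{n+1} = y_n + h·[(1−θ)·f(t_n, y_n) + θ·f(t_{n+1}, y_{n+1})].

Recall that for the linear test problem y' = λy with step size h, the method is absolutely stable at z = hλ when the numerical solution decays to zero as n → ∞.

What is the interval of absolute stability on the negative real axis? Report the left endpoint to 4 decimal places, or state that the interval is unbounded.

Set f=λy, z=hλ:
  y_{n+1} = y_n + z·[4/7·y_n + 3/7·y_{n+1}] ⇒ (1 − 3/7z)y_{n+1} = (1 + 4/7z)y_n
  so R(z) = (1 + 4/7z)/(1 − 3/7z).

Need |R(x)|<1, x<0.
x=-0.46: |R|=0.6158
R=−1: 1+4/7x = −1+3/7x ⇒ -1/7x=2 ⇒ x=2/(-1/7)=-14.0000
Confirm numerically:
  x=-12.818: |R|=0.97400 <1
  x=-12.637: |R|=0.96965 <1
  x=-5.807: |R|=0.66451 <1
  x=-14.151: |R|=1.00305 >1
  x=-14.139: |R|=1.00281 >1
So |R|<1 on (-14.0000, 0).

(-14.0000, 0).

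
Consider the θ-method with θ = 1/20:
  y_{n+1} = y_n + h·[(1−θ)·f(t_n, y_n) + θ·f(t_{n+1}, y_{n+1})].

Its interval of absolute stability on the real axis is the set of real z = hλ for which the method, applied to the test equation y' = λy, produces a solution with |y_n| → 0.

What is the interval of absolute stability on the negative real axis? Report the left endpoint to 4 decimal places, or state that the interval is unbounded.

On y'=λy, z=hλ:
  y_{n+1} = y_n + z·[19/20·y_n + 1/20·y_{n+1}] ⇒ (1 − 1/20z)y_{n+1} = (1 + 19/20z)y_n
  ⇒ R(z) = (1 + 19/20z)/(1 − 1/20z).

Need |R(x)|<1, x<0.
x=-1.37: |R|=0.2822
R=−1: 1+19/20x = −1+1/20x ⇒ -9/10x=2 ⇒ x=2/(-9/10)=-2.2222
Confirm numerically:
  x=-1.314: |R|=0.23299 <1
  x=-1.259: |R|=0.18444 <1
  x=-0.951: |R|=0.09217 <1
  x=-2.809: |R|=1.46306 >1
  x=-2.461: |R|=1.19135 >1
  x=-2.300: |R|=1.06278 >1
Stable set (-2.2222, 0).

z∈(-2.2222,0).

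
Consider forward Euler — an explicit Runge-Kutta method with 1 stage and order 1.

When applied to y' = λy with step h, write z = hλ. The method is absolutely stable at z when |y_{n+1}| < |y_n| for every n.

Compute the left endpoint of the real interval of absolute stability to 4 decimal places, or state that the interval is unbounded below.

On y'=λy, z=hλ:
  order 1, 1-stage ⇒ R(z)=1+z
  (e.g. R(-0.52)=0.48000, |R|=0.48000)

Need |R(x)|<1, x<0.
x=-0.52: |R|=0.4800
|R(-2.31)|=1.3100 |R(-1.48)|=0.4800 |R(-1.22)|=0.2200
Bisect:
  x_lo=-2.4983 |R|=1.4983  x_hi=-0.1920 |R|=0.8080
  mid=-1.34516 |R|=0.34516 →hi
  mid=-1.92171 |R|=0.92171 →hi
  mid=-2.20999 |R|=1.20999 →lo
  mid=-2.06585 |R|=1.06585 →lo
  mid=-1.99378 |R|=0.99378 →hi
  mid=-2.02982 |R|=1.02982 →lo
  mid=-2.01180 |R|=1.01180 →lo
  mid=-2.00279 |R|=1.00279 →lo
  mid=-1.99829 |R|=0.99829 →hi
  mid=-2.00054 |R|=1.00054 →lo
  ...
  [-2.00012,-1.99998] ⇒ x*=-2.0000
Interval (-2.0000, 0).

left endpoint -2.0000.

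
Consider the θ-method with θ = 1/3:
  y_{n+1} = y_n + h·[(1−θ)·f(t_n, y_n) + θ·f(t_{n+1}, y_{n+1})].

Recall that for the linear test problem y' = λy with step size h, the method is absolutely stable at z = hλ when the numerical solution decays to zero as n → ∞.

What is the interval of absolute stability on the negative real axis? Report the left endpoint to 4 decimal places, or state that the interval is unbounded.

(-6.0000, 0).

Test eqn y'=λy, z=hλ:
  y_{n+1} = y_n + z·[2/3·y_n + 1/3·y_{n+1}] ⇒ (1 − 1/3z)y_{n+1} = (1 + 2/3z)y_n
  ⇒ R(z) = (1 + 2/3z)/(1 − 1/3z).

Boundary: |R(x)|=1, x<0.
x=-1.51: |R|=0.0044
R=−1: 1+2/3x = −1+1/3x ⇒ -1/3x=2 ⇒ x=2/(-1/3)=-6.0000
Confirm numerically:
  x=-5.610: |R|=0.95470 <1
  x=-3.994: |R|=0.71318 <1
  x=-2.609: |R|=0.39544 <1
  x=-2.569: |R|=0.38391 <1
  x=-6.282: |R|=1.03038 >1
  x=-6.122: |R|=1.01337 >1
Interval (-6.0000, 0).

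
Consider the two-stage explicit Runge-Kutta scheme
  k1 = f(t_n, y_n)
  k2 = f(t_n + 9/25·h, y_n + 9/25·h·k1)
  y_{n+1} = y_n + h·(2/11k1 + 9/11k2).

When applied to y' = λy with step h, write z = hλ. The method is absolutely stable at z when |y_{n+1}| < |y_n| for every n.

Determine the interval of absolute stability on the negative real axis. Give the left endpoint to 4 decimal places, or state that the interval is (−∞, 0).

With y'=λy (z=hλ):
  k1=λy_n ⇒ h·k1=z·y_n;  k2=λ(1+9/25z)y_n ⇒ h·k2=z(1+9/25z)y_n
  y_{n+1}/y_n = 1 + 2/11z + 9/11z(1+9/25z) = 1 + z + 81/275z²
  so R(z) = 1 + z + 81/275z².

Boundary: |R(x)|=1, x<0.
x=-0.72: |R|=0.4327
R=1: x+81/275x²=0 ⇒ x=−275/81=-3.3951; min R=1−1/(4·81/275)=0.1512>−1
Confirm numerically:
  x=-3.263: |R|=0.87308 <1
  x=-2.107: |R|=0.20062 <1
  x=-1.769: |R|=0.15274 <1
  x=-3.707: |R|=1.34060 >1
  x=-3.487: |R|=1.09443 >1
Stable set (-3.3951, 0).

z∈(-3.3951,0).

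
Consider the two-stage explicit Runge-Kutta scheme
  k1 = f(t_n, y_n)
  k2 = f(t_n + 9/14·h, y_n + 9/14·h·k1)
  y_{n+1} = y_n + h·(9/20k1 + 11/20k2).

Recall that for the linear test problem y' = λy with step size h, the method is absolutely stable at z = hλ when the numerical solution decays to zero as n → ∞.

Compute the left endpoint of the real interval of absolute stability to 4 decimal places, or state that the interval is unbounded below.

On y'=λy, z=hλ:
  k1=λy_n ⇒ h·k1=z·y_n;  k2=λ(1+9/14z)y_n ⇒ h·k2=z(1+9/14z)y_n
  y_{n+1}/y_n = 1 + 9/20z + 11/20z(1+9/14z) = 1 + z + 99/280z²
  so R(z) = 1 + z + 99/280z².

Solve |R(x)|<1 on ℝ⁻.
x=-0.8: |R|=0.4263
R=1: x+99/280x²=0 ⇒ x=−280/99=-2.8283; min R=1−1/(4·99/280)=0.2929>−1
Confirm numerically:
  x=-2.195: |R|=0.50852 <1
  x=-1.685: |R|=0.31887 <1
  x=-1.225: |R|=0.30558 <1
  x=-3.271: |R|=1.51202 >1
  x=-2.928: |R|=1.10323 >1
So |R|<1 on (-2.8283, 0).

z* = -2.8283.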